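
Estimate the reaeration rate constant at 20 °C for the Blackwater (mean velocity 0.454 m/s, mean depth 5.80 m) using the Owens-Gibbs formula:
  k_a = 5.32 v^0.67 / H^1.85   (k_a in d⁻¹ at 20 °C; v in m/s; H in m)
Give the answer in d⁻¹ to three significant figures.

k_a = 5.32 × 0.454^0.67 / 5.80^1.85 = 5.32 × 0.5892 / 25.84 = 0.1213 d⁻¹.

k_a ≈ 0.121 d⁻¹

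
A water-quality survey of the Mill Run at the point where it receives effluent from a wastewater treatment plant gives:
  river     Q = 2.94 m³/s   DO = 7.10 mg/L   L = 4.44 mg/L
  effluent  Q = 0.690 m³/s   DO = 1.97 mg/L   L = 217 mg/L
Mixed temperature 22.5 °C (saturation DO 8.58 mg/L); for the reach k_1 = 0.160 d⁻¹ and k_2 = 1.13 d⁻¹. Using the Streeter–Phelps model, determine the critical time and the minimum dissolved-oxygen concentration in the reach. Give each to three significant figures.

t_c ≈ 1.60 d; minimum DO ≈ 3.66 mg/L

Mixed DO = (2.94×7.10 + 0.690×1.97)/(2.94+0.690) = 22.23/3.630 = 6.125 mg/L.
Mixed L₀ = (2.94×4.44 + 0.690×217)/(3.630) = 162.8/3.630 = 44.84 mg/L.
Initial deficit D₀ = C_s − DO₀ = 8.58 − 6.125 = 2.455 mg/L.
t_c = (1/0.9700) ln[(1.13/0.160)(1 − 2.455×0.9700/(0.160×44.84))] = 1.031 × ln(4.718) = 1.599 d.
D_c = (0.160/1.13) × 44.84 × e^(−0.160×1.599) = 0.1416 × 44.84 × 0.7742 = 4.916 mg/L.
Minimum DO = 8.58 − 4.916 = 3.664 mg/L.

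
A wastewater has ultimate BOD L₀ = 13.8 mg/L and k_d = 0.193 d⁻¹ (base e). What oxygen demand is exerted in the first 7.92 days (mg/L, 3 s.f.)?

y ≈ 10.8 mg/L

y_t = L₀(1 − e^(−k_d t)) = 13.8 × (1 − e^(−0.193×7.92))
= 13.8 × (1 − 0.2168) = 13.8 × 0.7832 = 10.81 mg/L.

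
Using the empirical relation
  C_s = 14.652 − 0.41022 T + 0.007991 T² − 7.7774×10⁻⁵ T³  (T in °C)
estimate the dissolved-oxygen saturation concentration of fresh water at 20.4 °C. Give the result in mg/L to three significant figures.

C_s = 14.652 − 0.41022×20.4 + 0.007991×20.4² − 7.7774×10⁻⁵×20.4³ = 8.949 mg/L.

C_s ≈ 8.95 mg/L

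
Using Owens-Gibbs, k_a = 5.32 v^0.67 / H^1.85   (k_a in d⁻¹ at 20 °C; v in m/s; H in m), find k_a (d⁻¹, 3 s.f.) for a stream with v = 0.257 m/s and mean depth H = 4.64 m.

k_a = 5.32 × 0.257^0.67 / 4.64^1.85 = 5.32 × 0.4024 / 17.10 = 0.1252 d⁻¹.

k_a ≈ 0.125 d⁻¹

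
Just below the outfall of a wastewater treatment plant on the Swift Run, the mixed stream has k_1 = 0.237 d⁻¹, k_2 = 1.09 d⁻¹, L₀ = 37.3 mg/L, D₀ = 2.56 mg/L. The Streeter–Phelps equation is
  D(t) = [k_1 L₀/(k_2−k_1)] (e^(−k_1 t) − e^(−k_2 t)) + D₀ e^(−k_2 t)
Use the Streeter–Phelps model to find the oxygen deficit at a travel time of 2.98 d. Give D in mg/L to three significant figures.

k_1 L₀/(k_2−k_1) = 0.237×37.3/(1.09−0.237) = 8.840/0.8530 = 10.36 mg/L.
e^(−k_1 t) = e^(−0.237×2.980) = 0.4935; e^(−k_2 t) = e^(−1.09×2.980) = 0.03884.
D = 10.36 × (0.4935 − 0.03884) + 2.56 × 0.03884 = 4.712 + 0.09944 = 4.811 mg/L.

D ≈ 4.81 mg/L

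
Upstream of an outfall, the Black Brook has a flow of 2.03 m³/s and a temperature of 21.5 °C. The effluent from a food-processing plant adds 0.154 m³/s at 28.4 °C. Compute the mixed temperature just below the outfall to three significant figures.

22.0 °C

Flow-weighted mixing: C = (Q_r C_r + Q_w C_w)/(Q_r + Q_w)
= (2.03×21.5 + 0.154×28.4)/(2.03 + 0.154) = 48.02/2.184 = 21.99 °C.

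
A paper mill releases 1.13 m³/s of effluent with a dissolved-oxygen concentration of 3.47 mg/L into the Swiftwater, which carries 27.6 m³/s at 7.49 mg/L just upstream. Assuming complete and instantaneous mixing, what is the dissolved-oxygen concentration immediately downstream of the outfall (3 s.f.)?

7.33 mg/L

Flow-weighted mixing: C = (Q_r C_r + Q_w C_w)/(Q_r + Q_w)
= (27.6×7.49 + 1.13×3.47)/(27.6 + 1.13) = 210.6/28.73 = 7.332 mg/L.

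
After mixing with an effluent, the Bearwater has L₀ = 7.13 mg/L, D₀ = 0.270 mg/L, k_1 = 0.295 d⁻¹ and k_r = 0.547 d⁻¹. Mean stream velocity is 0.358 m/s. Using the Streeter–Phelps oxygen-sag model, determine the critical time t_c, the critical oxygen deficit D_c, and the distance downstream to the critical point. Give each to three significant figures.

With k_r/k_1 = 1.854 and 1 − D₀(k_r−k_1)/(k_1 L₀) = 0.9677,
t_c = ln(1.854 × 0.9677) / (0.547 − 0.295) = ln(1.794) / 0.2520 = 0.5846/0.2520 = 2.320 d.
L(t_c) = L₀ e^(−k_1 t_c) = 7.13 × 0.5044 = 3.597 mg/L, and at the critical point k_r D_c = k_1 L, so D_c = (0.295/0.547) × 3.597 = 1.940 mg/L.
x_c = v t_c = 0.358 m/s × 2.320 d × 86400 s/d = 71750 m ≈ 71.8 km.

t_c ≈ 2.32 d; D_c ≈ 1.94 mg/L; x_c ≈ 71.8 km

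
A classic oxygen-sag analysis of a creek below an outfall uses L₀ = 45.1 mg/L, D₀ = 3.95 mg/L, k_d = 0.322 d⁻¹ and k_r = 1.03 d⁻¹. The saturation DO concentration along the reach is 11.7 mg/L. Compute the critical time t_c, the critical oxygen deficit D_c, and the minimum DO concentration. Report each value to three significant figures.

t_c ≈ 1.34 d; D_c ≈ 9.16 mg/L; min DO ≈ 2.54 mg/L

t_c = [1/(k_r−k_d)] ln[(k_r/k_d)(1 − D₀(k_r−k_d)/(k_d L₀))]
= [1/(1.03−0.322)] ln[(1.03/0.322)(1 − 3.95×0.7080/(0.322×45.1))]
= (1/0.7080) ln[3.199 × 0.8074] = 1.412 × ln(2.583) = 1.412 × 0.9489 = 1.340 d.
D_c = (k_d/k_r) L₀ e^(−k_d t_c) = (0.322/1.03) × 45.1 × e^(−0.322×1.340) = 0.3126 × 45.1 × 0.6495 = 9.158 mg/L.
Minimum DO = C_s − D_c = 11.7 − 9.158 = 2.542 mg/L.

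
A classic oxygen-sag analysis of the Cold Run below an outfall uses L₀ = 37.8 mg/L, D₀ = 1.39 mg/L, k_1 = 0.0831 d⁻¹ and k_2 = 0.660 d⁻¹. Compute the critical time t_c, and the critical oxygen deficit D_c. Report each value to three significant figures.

At the critical point dD/dt = 0, so k_1 L₀ e^(−k_1 t) = k_2 D. Substituting D(t) from the Streeter–Phelps equation and solving for t gives
t_c = ln[(k_2/k_1)(1 − D₀(k_2−k_1)/(k_1 L₀))] / (k_2−k_1).
Here k_2−k_1 = 0.5769 d⁻¹ and 1 − D₀(k_2−k_1)/(k_1 L₀) = 1 − 1.39×0.5769/(0.0831×37.8) = 0.7447, so
t_c = ln(7.942 × 0.7447) / 0.5769 = 1.777 / 0.5769 = 3.081 d.
D_c = (k_1/k_2) L₀ e^(−k_1 t_c) = (0.0831/0.660) × 37.8 × e^(−0.0831×3.081) = 0.1259 × 37.8 × 0.7741 = 3.684 mg/L.

t_c ≈ 3.08 d; D_c ≈ 3.68 mg/L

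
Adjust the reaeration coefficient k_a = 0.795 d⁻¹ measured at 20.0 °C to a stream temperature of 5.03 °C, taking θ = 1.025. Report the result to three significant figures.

k_a ≈ 0.549 d⁻¹

k_a(T₂) = k_a(T₁) · θ^(T₂−T₁) = 0.795 × 1.025^(5.03−20.0)
= 0.795 × 1.025^-15.0 = 0.795 × 0.6910 = 0.5493 d⁻¹.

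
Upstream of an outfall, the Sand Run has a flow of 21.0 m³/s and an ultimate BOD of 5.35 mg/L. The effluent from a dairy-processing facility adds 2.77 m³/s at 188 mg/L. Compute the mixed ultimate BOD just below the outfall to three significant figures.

Flow-weighted mixing: C = (Q_r C_r + Q_w C_w)/(Q_r + Q_w)
= (21.0×5.35 + 2.77×188)/(21.0 + 2.77) = 633.1/23.77 = 26.63 mg/L.

26.6 mg/L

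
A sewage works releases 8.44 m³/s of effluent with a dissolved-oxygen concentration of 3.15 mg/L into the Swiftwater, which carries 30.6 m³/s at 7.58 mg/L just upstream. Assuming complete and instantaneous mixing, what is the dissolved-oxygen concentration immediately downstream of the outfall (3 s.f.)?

6.62 mg/L

Flow-weighted mixing: C = (Q_r C_r + Q_w C_w)/(Q_r + Q_w)
= (30.6×7.58 + 8.44×3.15)/(30.6 + 8.44) = 258.5/39.04 = 6.622 mg/L.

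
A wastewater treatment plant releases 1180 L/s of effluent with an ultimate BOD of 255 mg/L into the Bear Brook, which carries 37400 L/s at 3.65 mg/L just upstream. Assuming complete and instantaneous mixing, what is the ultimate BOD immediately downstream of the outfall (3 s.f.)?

Flow-weighted mixing: C = (Q_r C_r + Q_w C_w)/(Q_r + Q_w)
= (37400×3.65 + 1180×255)/(37400 + 1180) = 437400/38580 = 11.34 mg/L.

11.3 mg/L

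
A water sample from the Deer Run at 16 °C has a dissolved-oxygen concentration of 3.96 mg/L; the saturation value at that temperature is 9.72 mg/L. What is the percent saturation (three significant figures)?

% saturation = C/C_s × 100 = 3.96/9.72 × 100 = 40.7 %.

40.7 % saturation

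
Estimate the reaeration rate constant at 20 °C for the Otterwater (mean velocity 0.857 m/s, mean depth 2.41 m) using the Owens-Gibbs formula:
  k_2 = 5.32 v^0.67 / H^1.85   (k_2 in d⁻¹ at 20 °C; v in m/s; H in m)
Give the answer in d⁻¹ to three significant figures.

k_2 = 5.32 × 0.857^0.67 / 2.41^1.85 = 5.32 × 0.9018 / 5.090 = 0.9425 d⁻¹.

k_2 ≈ 0.942 d⁻¹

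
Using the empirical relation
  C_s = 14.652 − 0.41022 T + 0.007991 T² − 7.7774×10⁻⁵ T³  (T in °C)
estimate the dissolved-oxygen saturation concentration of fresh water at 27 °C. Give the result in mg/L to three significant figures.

C_s = 14.652 − 0.41022×27 + 0.007991×27² − 7.7774×10⁻⁵×27³ = 7.871 mg/L.

C_s ≈ 7.87 mg/L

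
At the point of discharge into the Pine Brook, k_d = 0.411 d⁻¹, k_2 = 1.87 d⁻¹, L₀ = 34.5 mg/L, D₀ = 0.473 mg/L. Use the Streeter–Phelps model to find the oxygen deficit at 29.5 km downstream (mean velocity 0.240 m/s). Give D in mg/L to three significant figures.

D ≈ 4.77 mg/L

Travel time t = x/v = 29.5 km / (0.240 m/s) = 29500 m / 0.240 m/s = 122900 s = 1.423 d.
k_d L₀/(k_2−k_d) = 0.411×34.5/(1.87−0.411) = 14.18/1.459 = 9.719 mg/L.
e^(−k_d t) = e^(−0.411×1.423) = 0.5573; e^(−k_2 t) = e^(−1.87×1.423) = 0.06992.
D = 9.719 × (0.5573 − 0.06992) + 0.473 × 0.06992 = 4.736 + 0.03307 = 4.769 mg/L.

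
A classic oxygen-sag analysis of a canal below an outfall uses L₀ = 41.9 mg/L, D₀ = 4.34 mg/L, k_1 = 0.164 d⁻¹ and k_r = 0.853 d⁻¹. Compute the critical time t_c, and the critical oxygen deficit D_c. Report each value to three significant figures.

At the critical point dD/dt = 0, so k_1 L₀ e^(−k_1 t) = k_r D. Substituting D(t) from the Streeter–Phelps equation and solving for t gives
t_c = ln[(k_r/k_1)(1 − D₀(k_r−k_1)/(k_1 L₀))] / (k_r−k_1).
Here k_r−k_1 = 0.6890 d⁻¹ and 1 − D₀(k_r−k_1)/(k_1 L₀) = 1 − 4.34×0.6890/(0.164×41.9) = 0.5648, so
t_c = ln(5.201 × 0.5648) / 0.6890 = 1.078 / 0.6890 = 1.564 d.
L(t_c) = L₀ e^(−k_1 t_c) = 41.9 × 0.7737 = 32.42 mg/L, and at the critical point k_r D_c = k_1 L, so D_c = (0.164/0.853) × 32.42 = 6.233 mg/L.

t_c ≈ 1.56 d; D_c ≈ 6.23 mg/L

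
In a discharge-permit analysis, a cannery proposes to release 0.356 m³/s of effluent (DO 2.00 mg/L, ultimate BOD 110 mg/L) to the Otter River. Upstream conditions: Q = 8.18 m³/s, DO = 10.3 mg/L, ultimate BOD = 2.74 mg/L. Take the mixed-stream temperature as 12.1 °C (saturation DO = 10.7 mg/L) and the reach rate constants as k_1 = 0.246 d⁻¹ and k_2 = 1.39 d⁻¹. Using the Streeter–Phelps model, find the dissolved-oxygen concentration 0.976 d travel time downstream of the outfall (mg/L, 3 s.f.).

DO ≈ 9.69 mg/L

Mixed DO = (8.18×10.3 + 0.356×2.00)/(8.18+0.356) = 84.97/8.536 = 9.954 mg/L.
Mixed L₀ = (8.18×2.74 + 0.356×110)/(8.536) = 61.57/8.536 = 7.213 mg/L.
Initial deficit D₀ = C_s − DO₀ = 10.7 − 9.954 = 0.7462 mg/L.
D(0.976) = [0.246×7.213/(1.39−0.246)](e^(−0.246×0.976) − e^(−1.39×0.976)) + 0.7462 e^(−1.39×0.976)
= 1.551 × (0.7866 − 0.2575) + 0.7462 × 0.2575 = 1.013 mg/L.
DO = 10.7 − 1.013 = 9.687 mg/L.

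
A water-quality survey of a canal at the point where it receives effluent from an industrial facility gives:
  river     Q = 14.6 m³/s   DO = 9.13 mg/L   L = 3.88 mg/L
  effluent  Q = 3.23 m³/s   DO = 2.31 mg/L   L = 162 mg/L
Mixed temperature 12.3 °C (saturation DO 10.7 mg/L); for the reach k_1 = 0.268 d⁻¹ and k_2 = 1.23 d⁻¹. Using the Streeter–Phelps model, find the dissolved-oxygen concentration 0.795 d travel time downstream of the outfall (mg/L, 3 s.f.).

DO ≈ 5.73 mg/L

Mixed DO = (14.6×9.13 + 3.23×2.31)/(14.6+3.23) = 140.8/17.83 = 7.895 mg/L.
Mixed L₀ = (14.6×3.88 + 3.23×162)/(17.83) = 579.9/17.83 = 32.52 mg/L.
Initial deficit D₀ = C_s − DO₀ = 10.7 − 7.895 = 2.805 mg/L.
D(0.795) = [0.268×32.52/(1.23−0.268)](e^(−0.268×0.795) − e^(−1.23×0.795)) + 2.805 e^(−1.23×0.795)
= 9.061 × (0.8081 − 0.3761) + 2.805 × 0.3761 = 4.969 mg/L.
DO = 10.7 − 4.969 = 5.731 mg/L.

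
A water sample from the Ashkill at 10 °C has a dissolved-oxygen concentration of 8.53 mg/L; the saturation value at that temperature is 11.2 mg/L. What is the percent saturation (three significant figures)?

76.2 % saturation

% saturation = C/C_s × 100 = 8.53/11.2 × 100 = 76.2 %.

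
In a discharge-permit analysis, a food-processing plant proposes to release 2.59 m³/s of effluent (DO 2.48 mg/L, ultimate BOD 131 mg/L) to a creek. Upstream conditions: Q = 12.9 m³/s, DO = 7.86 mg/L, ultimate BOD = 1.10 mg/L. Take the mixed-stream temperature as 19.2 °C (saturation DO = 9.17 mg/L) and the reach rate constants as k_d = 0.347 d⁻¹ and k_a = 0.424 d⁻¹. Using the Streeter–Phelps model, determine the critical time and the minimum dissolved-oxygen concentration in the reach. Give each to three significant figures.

Mixed DO = (12.9×7.86 + 2.59×2.48)/(12.9+2.59) = 107.8/15.49 = 6.960 mg/L.
Mixed L₀ = (12.9×1.10 + 2.59×131)/(15.49) = 353.5/15.49 = 22.82 mg/L.
Initial deficit D₀ = C_s − DO₀ = 9.17 − 6.960 = 2.210 mg/L.
t_c = (1/0.07700) ln[(0.424/0.347)(1 − 2.210×0.07700/(0.347×22.82))] = 12.99 × ln(1.196) = 2.321 d.
D_c = (0.347/0.424) × 22.82 × e^(−0.347×2.321) = 0.8184 × 22.82 × 0.4470 = 8.348 mg/L.
Minimum DO = 9.17 − 8.348 = 0.8225 mg/L.

t_c ≈ 2.32 d; minimum DO ≈ 0.822 mg/L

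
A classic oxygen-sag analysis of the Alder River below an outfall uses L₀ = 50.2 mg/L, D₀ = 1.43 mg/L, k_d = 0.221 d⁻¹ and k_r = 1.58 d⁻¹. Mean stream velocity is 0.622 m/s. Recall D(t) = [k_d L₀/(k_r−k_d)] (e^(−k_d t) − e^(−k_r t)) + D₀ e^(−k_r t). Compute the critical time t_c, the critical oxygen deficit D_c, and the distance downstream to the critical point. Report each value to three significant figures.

t_c ≈ 1.31 d; D_c ≈ 5.26 mg/L; x_c ≈ 70.2 km

At the critical point dD/dt = 0, so k_d L₀ e^(−k_d t) = k_r D. Substituting D(t) from the Streeter–Phelps equation and solving for t gives
t_c = ln[(k_r/k_d)(1 − D₀(k_r−k_d)/(k_d L₀))] / (k_r−k_d).
Here k_r−k_d = 1.359 d⁻¹ and 1 − D₀(k_r−k_d)/(k_d L₀) = 1 − 1.43×1.359/(0.221×50.2) = 0.8248, so
t_c = ln(7.149 × 0.8248) / 1.359 = 1.774 / 1.359 = 1.306 d.
L(t_c) = L₀ e^(−k_d t_c) = 50.2 × 0.7493 = 37.62 mg/L, and at the critical point k_r D_c = k_d L, so D_c = (0.221/1.58) × 37.62 = 5.262 mg/L.
x_c = v t_c = 0.622 m/s × 1.306 d × 86400 s/d = 70170 m ≈ 70.2 km.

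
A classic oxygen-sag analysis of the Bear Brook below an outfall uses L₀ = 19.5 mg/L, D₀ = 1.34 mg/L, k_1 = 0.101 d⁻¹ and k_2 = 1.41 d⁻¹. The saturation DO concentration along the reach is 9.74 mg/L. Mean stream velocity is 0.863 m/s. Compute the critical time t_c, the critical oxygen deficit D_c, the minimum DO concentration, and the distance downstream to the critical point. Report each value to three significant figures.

t_c ≈ 0.323 d; D_c ≈ 1.35 mg/L; min DO ≈ 8.39 mg/L; x_c ≈ 24.1 km

With k_2/k_1 = 13.96 and 1 − D₀(k_2−k_1)/(k_1 L₀) = 0.1094,
t_c = ln(13.96 × 0.1094) / (1.41 − 0.101) = ln(1.527) / 1.309 = 0.4234/1.309 = 0.3234 d.
L(t_c) = L₀ e^(−k_1 t_c) = 19.5 × 0.9679 = 18.87 mg/L, and at the critical point k_2 D_c = k_1 L, so D_c = (0.101/1.41) × 18.87 = 1.352 mg/L.
Minimum DO = C_s − D_c = 9.74 − 1.352 = 8.388 mg/L.
x_c = v t_c = 0.863 m/s × 0.3234 d × 86400 s/d = 24120 m ≈ 24.1 km.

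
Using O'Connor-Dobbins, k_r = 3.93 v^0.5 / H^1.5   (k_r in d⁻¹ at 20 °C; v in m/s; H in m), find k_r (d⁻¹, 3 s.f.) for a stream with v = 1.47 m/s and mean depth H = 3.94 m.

k_r ≈ 0.609 d⁻¹

k_r = 3.93 × 1.47^0.5 / 3.94^1.5 = 3.93 × 1.212 / 7.821 = 0.6093 d⁻¹.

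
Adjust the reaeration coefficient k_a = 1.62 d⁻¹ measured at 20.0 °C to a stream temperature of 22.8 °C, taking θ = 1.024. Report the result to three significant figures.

k_a(T₂) = k_a(T₁) · θ^(T₂−T₁) = 1.62 × 1.024^(22.8−20.0)
= 1.62 × 1.024^2.80 = 1.62 × 1.069 = 1.731 d⁻¹.

k_a ≈ 1.73 d⁻¹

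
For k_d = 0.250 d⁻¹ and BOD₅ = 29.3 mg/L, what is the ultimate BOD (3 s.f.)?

L₀ ≈ 41.1 mg/L

BOD₅ = L₀(1 − e^(−5k_d)) ⇒ L₀ = BOD₅ / (1 − e^(−5×0.250))
= 29.3 / (1 − 0.2865) = 29.3 / 0.7135 = 41.07 mg/L.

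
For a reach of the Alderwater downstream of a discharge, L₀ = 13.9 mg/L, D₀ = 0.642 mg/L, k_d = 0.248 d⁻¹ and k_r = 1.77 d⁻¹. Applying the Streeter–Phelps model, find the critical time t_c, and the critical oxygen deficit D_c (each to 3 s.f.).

At the critical point dD/dt = 0, so k_d L₀ e^(−k_d t) = k_r D. Substituting D(t) from the Streeter–Phelps equation and solving for t gives
t_c = ln[(k_r/k_d)(1 − D₀(k_r−k_d)/(k_d L₀))] / (k_r−k_d).
Here k_r−k_d = 1.522 d⁻¹ and 1 − D₀(k_r−k_d)/(k_d L₀) = 1 − 0.642×1.522/(0.248×13.9) = 0.7165, so
t_c = ln(7.137 × 0.7165) / 1.522 = 1.632 / 1.522 = 1.072 d.
L(t_c) = L₀ e^(−k_d t_c) = 13.9 × 0.7665 = 10.65 mg/L, and at the critical point k_r D_c = k_d L, so D_c = (0.248/1.77) × 10.65 = 1.493 mg/L.

t_c ≈ 1.07 d; D_c ≈ 1.49 mg/L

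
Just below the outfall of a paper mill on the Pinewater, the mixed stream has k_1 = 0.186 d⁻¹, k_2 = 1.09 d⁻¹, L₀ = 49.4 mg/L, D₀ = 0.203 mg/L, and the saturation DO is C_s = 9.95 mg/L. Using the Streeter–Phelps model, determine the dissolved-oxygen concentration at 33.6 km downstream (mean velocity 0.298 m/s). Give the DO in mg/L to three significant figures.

DO ≈ 4.38 mg/L

Travel time t = x/v = 33.6 km / (0.298 m/s) = 33600 m / 0.298 m/s = 112800 s = 1.305 d.
k_1 L₀/(k_2−k_1) = 0.186×49.4/(1.09−0.186) = 9.188/0.9040 = 10.16 mg/L.
e^(−k_1 t) = e^(−0.186×1.305) = 0.7845; e^(−k_2 t) = e^(−1.09×1.305) = 0.2411.
D = 10.16 × (0.7845 − 0.2411) + 0.203 × 0.2411 = 5.523 + 0.04895 = 5.572 mg/L.
DO = C_s − D = 9.95 − 5.572 = 4.378 mg/L.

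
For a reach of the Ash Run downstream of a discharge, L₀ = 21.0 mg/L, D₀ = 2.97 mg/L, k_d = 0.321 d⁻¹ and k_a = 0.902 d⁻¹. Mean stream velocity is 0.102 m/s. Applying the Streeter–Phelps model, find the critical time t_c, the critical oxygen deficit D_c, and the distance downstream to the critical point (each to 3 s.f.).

t_c = [1/(k_a−k_d)] ln[(k_a/k_d)(1 − D₀(k_a−k_d)/(k_d L₀))]
= [1/(0.902−0.321)] ln[(0.902/0.321)(1 − 2.97×0.5810/(0.321×21.0))]
= (1/0.5810) ln[2.810 × 0.7440] = 1.721 × ln(2.091) = 1.721 × 0.7375 = 1.269 d.
L(t_c) = L₀ e^(−k_d t_c) = 21.0 × 0.6653 = 13.97 mg/L, and at the critical point k_a D_c = k_d L, so D_c = (0.321/0.902) × 13.97 = 4.972 mg/L.
x_c = v t_c = 0.102 m/s × 1.269 d × 86400 s/d = 11190 m ≈ 11.2 km.

t_c ≈ 1.27 d; D_c ≈ 4.97 mg/L; x_c ≈ 11.2 km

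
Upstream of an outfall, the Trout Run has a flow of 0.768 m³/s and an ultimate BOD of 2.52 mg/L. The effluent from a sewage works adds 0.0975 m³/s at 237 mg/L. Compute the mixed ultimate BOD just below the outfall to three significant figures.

Flow-weighted mixing: C = (Q_r C_r + Q_w C_w)/(Q_r + Q_w)
= (0.768×2.52 + 0.0975×237)/(0.768 + 0.0975) = 25.04/0.8655 = 28.93 mg/L.

28.9 mg/L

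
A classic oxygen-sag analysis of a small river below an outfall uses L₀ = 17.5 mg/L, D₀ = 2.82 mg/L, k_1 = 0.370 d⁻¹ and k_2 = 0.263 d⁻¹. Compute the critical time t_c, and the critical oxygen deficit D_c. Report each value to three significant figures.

t_c ≈ 2.76 d; D_c ≈ 8.85 mg/L

t_c = [1/(k_2−k_1)] ln[(k_2/k_1)(1 − D₀(k_2−k_1)/(k_1 L₀))]
= [1/(0.263−0.370)] ln[(0.263/0.370)(1 − 2.82×-0.1070/(0.370×17.5))]
= (1/-0.1070) ln[0.7108 × 1.047] = -9.346 × ln(0.7439) = -9.346 × -0.2958 = 2.764 d.
L(t_c) = L₀ e^(−k_1 t_c) = 17.5 × 0.3596 = 6.292 mg/L, and at the critical point k_2 D_c = k_1 L, so D_c = (0.370/0.263) × 6.292 = 8.852 mg/L.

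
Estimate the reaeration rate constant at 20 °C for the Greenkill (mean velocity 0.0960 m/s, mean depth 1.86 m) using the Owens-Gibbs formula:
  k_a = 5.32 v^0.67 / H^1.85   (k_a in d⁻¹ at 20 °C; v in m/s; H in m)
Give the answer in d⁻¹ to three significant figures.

k_a ≈ 0.351 d⁻¹

k_a = 5.32 × 0.0960^0.67 / 1.86^1.85 = 5.32 × 0.2080 / 3.152 = 0.3511 d⁻¹.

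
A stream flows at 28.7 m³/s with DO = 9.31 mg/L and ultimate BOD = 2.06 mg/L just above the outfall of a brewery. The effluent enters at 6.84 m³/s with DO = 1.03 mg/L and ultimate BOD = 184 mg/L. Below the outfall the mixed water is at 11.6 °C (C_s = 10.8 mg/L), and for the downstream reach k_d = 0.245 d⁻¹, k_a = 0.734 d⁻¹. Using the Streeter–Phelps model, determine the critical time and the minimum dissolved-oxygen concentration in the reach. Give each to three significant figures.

Mixed DO = (28.7×9.31 + 6.84×1.03)/(28.7+6.84) = 274.2/35.54 = 7.716 mg/L.
Mixed L₀ = (28.7×2.06 + 6.84×184)/(35.54) = 1318/35.54 = 37.08 mg/L.
Initial deficit D₀ = C_s − DO₀ = 10.8 − 7.716 = 3.084 mg/L.
t_c = (1/0.4890) ln[(0.734/0.245)(1 − 3.084×0.4890/(0.245×37.08))] = 2.045 × ln(2.499) = 1.873 d.
D_c = (0.245/0.734) × 37.08 × e^(−0.245×1.873) = 0.3338 × 37.08 × 0.6320 = 7.822 mg/L.
Minimum DO = 10.8 − 7.822 = 2.978 mg/L.

t_c ≈ 1.87 d; minimum DO ≈ 2.98 mg/L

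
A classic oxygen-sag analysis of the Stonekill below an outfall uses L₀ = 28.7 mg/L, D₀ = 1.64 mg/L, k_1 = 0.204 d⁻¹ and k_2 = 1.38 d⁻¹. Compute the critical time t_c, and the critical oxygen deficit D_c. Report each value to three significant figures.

t_c ≈ 1.29 d; D_c ≈ 3.26 mg/L

At the critical point dD/dt = 0, so k_1 L₀ e^(−k_1 t) = k_2 D. Substituting D(t) from the Streeter–Phelps equation and solving for t gives
t_c = ln[(k_2/k_1)(1 − D₀(k_2−k_1)/(k_1 L₀))] / (k_2−k_1).
Here k_2−k_1 = 1.176 d⁻¹ and 1 − D₀(k_2−k_1)/(k_1 L₀) = 1 − 1.64×1.176/(0.204×28.7) = 0.6706, so
t_c = ln(6.765 × 0.6706) / 1.176 = 1.512 / 1.176 = 1.286 d.
D_c = (k_1/k_2) L₀ e^(−k_1 t_c) = (0.204/1.38) × 28.7 × e^(−0.204×1.286) = 0.1478 × 28.7 × 0.7693 = 3.264 mg/L.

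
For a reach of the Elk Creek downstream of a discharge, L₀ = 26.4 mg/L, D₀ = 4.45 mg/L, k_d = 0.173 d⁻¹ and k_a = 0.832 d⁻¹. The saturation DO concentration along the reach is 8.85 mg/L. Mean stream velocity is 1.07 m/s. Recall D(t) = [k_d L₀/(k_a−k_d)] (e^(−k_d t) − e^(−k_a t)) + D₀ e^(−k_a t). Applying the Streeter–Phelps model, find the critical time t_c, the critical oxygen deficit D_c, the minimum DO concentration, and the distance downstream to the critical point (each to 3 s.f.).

t_c ≈ 0.824 d; D_c ≈ 4.76 mg/L; min DO ≈ 4.09 mg/L; x_c ≈ 76.2 km

With k_a/k_d = 4.809 and 1 − D₀(k_a−k_d)/(k_d L₀) = 0.3579,
t_c = ln(4.809 × 0.3579) / (0.832 − 0.173) = ln(1.721) / 0.6590 = 0.5431/0.6590 = 0.8241 d.
L(t_c) = L₀ e^(−k_d t_c) = 26.4 × 0.8671 = 22.89 mg/L, and at the critical point k_a D_c = k_d L, so D_c = (0.173/0.832) × 22.89 = 4.760 mg/L.
Minimum DO = C_s − D_c = 8.85 − 4.760 = 4.090 mg/L.
x_c = v t_c = 1.07 m/s × 0.8241 d × 86400 s/d = 76180 m ≈ 76.2 km.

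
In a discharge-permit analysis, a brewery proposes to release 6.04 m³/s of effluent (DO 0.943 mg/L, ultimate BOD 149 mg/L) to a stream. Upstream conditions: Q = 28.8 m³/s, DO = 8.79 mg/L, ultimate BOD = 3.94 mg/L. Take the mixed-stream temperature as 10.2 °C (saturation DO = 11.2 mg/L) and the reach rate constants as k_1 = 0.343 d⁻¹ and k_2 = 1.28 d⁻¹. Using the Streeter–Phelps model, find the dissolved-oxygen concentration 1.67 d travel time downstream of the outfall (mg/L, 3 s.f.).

Mixed DO = (28.8×8.79 + 6.04×0.943)/(28.8+6.04) = 258.8/34.84 = 7.430 mg/L.
Mixed L₀ = (28.8×3.94 + 6.04×149)/(34.84) = 1013/34.84 = 29.09 mg/L.
Initial deficit D₀ = C_s − DO₀ = 11.2 − 7.430 = 3.770 mg/L.
D(1.67) = [0.343×29.09/(1.28−0.343)](e^(−0.343×1.67) − e^(−1.28×1.67)) + 3.770 e^(−1.28×1.67)
= 10.65 × (0.5639 − 0.1179) + 3.770 × 0.1179 = 5.194 mg/L.
DO = 11.2 − 5.194 = 6.006 mg/L.

DO ≈ 6.01 mg/L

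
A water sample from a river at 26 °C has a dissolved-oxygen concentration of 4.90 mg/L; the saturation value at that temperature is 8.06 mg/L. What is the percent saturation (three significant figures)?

% saturation = C/C_s × 100 = 4.90/8.06 × 100 = 60.8 %.

60.8 % saturation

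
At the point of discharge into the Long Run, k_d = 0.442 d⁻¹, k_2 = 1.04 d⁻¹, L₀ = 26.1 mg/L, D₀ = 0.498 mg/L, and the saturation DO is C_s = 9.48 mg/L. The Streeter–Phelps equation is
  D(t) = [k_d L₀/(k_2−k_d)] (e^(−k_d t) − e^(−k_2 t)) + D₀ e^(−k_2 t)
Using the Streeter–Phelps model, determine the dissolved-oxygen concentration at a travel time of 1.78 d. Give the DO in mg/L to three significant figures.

DO ≈ 3.65 mg/L

k_d L₀/(k_2−k_d) = 0.442×26.1/(1.04−0.442) = 11.54/0.5980 = 19.29 mg/L.
e^(−k_d t) = e^(−0.442×1.780) = 0.4553; e^(−k_2 t) = e^(−1.04×1.780) = 0.1570.
D = 19.29 × (0.4553 − 0.1570) + 0.498 × 0.1570 = 5.754 + 0.07821 = 5.832 mg/L.
DO = C_s − D = 9.48 − 5.832 = 3.648 mg/L.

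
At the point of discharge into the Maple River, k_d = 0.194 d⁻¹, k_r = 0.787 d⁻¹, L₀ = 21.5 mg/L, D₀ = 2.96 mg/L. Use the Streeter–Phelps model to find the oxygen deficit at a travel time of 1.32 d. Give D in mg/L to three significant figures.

D ≈ 4.00 mg/L

k_d L₀/(k_r−k_d) = 0.194×21.5/(0.787−0.194) = 4.171/0.5930 = 7.034 mg/L.
e^(−k_d t) = e^(−0.194×1.320) = 0.7741; e^(−k_r t) = e^(−0.787×1.320) = 0.3539.
D = 7.034 × (0.7741 − 0.3539) + 2.96 × 0.3539 = 2.956 + 1.047 = 4.003 mg/L.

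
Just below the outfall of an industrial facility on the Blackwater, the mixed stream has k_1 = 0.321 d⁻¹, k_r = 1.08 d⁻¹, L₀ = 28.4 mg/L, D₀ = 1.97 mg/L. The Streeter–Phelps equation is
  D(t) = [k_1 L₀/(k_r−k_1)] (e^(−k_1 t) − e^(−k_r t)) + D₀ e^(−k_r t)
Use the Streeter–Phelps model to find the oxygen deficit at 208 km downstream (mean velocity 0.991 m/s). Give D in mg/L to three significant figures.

D ≈ 4.78 mg/L

Travel time t = x/v = 208 km / (0.991 m/s) = 208000 m / 0.991 m/s = 209900 s = 2.429 d.
k_1 L₀/(k_r−k_1) = 0.321×28.4/(1.08−0.321) = 9.116/0.7590 = 12.01 mg/L.
e^(−k_1 t) = e^(−0.321×2.429) = 0.4585; e^(−k_r t) = e^(−1.08×2.429) = 0.07254.
D = 12.01 × (0.4585 − 0.07254) + 1.97 × 0.07254 = 4.636 + 0.1429 = 4.779 mg/L.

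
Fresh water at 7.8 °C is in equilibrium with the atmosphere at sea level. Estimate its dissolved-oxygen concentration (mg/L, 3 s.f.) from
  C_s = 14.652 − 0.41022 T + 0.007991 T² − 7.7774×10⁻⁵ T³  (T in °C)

C_s = 14.652 − 0.41022×7.8 + 0.007991×7.8² − 7.7774×10⁻⁵×7.8³ = 11.90 mg/L.

C_s ≈ 11.9 mg/L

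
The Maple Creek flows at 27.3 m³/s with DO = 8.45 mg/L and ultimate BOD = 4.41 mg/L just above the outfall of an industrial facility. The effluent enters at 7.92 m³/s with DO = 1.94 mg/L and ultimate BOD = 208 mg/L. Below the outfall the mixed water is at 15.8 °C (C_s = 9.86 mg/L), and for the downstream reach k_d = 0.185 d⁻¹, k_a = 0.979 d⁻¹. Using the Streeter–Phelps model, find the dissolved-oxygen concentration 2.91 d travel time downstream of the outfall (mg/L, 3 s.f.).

Mixed DO = (27.3×8.45 + 7.92×1.94)/(27.3+7.92) = 246.0/35.22 = 6.986 mg/L.
Mixed L₀ = (27.3×4.41 + 7.92×208)/(35.22) = 1768/35.22 = 50.19 mg/L.
Initial deficit D₀ = C_s − DO₀ = 9.86 − 6.986 = 2.874 mg/L.
D(2.91) = [0.185×50.19/(0.979−0.185)](e^(−0.185×2.91) − e^(−0.979×2.91)) + 2.874 e^(−0.979×2.91)
= 11.69 × (0.5837 − 0.05791) + 2.874 × 0.05791 = 6.315 mg/L.
DO = 9.86 − 6.315 = 3.545 mg/L.

DO ≈ 3.54 mg/L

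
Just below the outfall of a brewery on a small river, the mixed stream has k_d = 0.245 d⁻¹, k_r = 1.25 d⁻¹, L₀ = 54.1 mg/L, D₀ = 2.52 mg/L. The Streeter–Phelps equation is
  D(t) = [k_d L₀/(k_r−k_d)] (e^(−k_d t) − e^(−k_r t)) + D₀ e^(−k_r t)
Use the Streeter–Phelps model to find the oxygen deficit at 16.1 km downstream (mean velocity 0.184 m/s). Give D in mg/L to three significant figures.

Travel time t = x/v = 16.1 km / (0.184 m/s) = 16100 m / 0.184 m/s = 87500 s = 1.013 d.
k_d L₀/(k_r−k_d) = 0.245×54.1/(1.25−0.245) = 13.25/1.005 = 13.19 mg/L.
e^(−k_d t) = e^(−0.245×1.013) = 0.7803; e^(−k_r t) = e^(−1.25×1.013) = 0.2820.
D = 13.19 × (0.7803 − 0.2820) + 2.52 × 0.2820 = 6.572 + 0.7106 = 7.282 mg/L.

D ≈ 7.28 mg/L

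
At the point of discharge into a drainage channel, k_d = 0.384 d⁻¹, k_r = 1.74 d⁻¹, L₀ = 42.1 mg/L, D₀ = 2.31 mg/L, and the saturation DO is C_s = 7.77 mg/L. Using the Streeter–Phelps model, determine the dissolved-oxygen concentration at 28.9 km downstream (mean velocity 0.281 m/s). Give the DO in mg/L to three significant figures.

DO ≈ 1.43 mg/L

Travel time t = x/v = 28.9 km / (0.281 m/s) = 28900 m / 0.281 m/s = 102800 s = 1.190 d.
k_d L₀/(k_r−k_d) = 0.384×42.1/(1.74−0.384) = 16.17/1.356 = 11.92 mg/L.
e^(−k_d t) = e^(−0.384×1.190) = 0.6331; e^(−k_r t) = e^(−1.74×1.190) = 0.1260.
D = 11.92 × (0.6331 − 0.1260) + 2.31 × 0.1260 = 6.046 + 0.2911 = 6.337 mg/L.
DO = C_s − D = 7.77 − 6.337 = 1.433 mg/L.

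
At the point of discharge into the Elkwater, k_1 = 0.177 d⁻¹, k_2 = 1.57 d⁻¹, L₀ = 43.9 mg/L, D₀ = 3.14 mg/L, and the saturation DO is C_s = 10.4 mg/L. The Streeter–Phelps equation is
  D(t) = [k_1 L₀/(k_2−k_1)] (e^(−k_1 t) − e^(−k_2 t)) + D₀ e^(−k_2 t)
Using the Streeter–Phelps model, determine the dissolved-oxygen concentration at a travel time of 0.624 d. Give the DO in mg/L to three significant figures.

DO ≈ 6.32 mg/L

k_1 L₀/(k_2−k_1) = 0.177×43.9/(1.57−0.177) = 7.770/1.393 = 5.578 mg/L.
e^(−k_1 t) = e^(−0.177×0.6240) = 0.8954; e^(−k_2 t) = e^(−1.57×0.6240) = 0.3754.
D = 5.578 × (0.8954 − 0.3754) + 3.14 × 0.3754 = 2.901 + 1.179 = 4.079 mg/L.
DO = C_s − D = 10.4 − 4.079 = 6.321 mg/L.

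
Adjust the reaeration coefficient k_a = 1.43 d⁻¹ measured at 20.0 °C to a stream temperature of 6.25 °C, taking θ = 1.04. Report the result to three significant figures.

k_a(T₂) = k_a(T₁) · θ^(T₂−T₁) = 1.43 × 1.04^(6.25−20.0)
= 1.43 × 1.04^-13.8 = 1.43 × 0.5832 = 0.8339 d⁻¹.

k_a ≈ 0.834 d⁻¹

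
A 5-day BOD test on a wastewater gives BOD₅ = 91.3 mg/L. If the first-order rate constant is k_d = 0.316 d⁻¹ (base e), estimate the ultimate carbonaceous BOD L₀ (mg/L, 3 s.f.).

BOD₅ = L₀(1 − e^(−5k_d)) ⇒ L₀ = BOD₅ / (1 − e^(−5×0.316))
= 91.3 / (1 − 0.2060) = 91.3 / 0.7940 = 115.0 mg/L.

L₀ ≈ 115 mg/L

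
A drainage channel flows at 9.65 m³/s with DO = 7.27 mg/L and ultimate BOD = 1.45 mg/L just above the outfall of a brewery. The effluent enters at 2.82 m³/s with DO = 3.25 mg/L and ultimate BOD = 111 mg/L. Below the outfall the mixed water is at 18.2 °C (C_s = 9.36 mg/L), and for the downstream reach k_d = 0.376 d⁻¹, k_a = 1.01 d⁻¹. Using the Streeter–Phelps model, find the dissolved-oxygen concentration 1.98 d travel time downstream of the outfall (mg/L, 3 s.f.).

Mixed DO = (9.65×7.27 + 2.82×3.25)/(9.65+2.82) = 79.32/12.47 = 6.361 mg/L.
Mixed L₀ = (9.65×1.45 + 2.82×111)/(12.47) = 327.0/12.47 = 26.22 mg/L.
Initial deficit D₀ = C_s − DO₀ = 9.36 − 6.361 = 2.999 mg/L.
D(1.98) = [0.376×26.22/(1.01−0.376)](e^(−0.376×1.98) − e^(−1.01×1.98)) + 2.999 e^(−1.01×1.98)
= 15.55 × (0.4750 − 0.1354) + 2.999 × 0.1354 = 5.688 mg/L.
DO = 9.36 − 5.688 = 3.672 mg/L.

DO ≈ 3.67 mg/L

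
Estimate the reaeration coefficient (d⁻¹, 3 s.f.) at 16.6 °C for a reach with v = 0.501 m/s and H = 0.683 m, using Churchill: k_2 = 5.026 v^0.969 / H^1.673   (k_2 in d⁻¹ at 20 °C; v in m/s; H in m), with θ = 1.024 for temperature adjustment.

k_2 ≈ 4.49 d⁻¹

k_2(20) = 5.026 × 0.501^0.969 / 0.683^1.673 = 5.026 × 0.5119 / 0.5284 = 4.868 d⁻¹.
k_2(16.6) = 4.868 × 1.024^(16.6−20) = 4.868 × 0.9225 = 4.491 d⁻¹.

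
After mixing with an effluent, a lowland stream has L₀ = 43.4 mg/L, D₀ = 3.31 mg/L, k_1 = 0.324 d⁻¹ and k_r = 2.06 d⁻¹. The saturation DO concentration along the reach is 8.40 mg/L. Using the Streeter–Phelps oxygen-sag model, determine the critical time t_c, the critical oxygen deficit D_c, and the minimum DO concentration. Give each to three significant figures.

t_c = [1/(k_r−k_1)] ln[(k_r/k_1)(1 − D₀(k_r−k_1)/(k_1 L₀))]
= [1/(2.06−0.324)] ln[(2.06/0.324)(1 − 3.31×1.736/(0.324×43.4))]
= (1/1.736) ln[6.358 × 0.5914] = 0.5760 × ln(3.760) = 0.5760 × 1.324 = 0.7629 d.
D_c = (k_1/k_r) L₀ e^(−k_1 t_c) = (0.324/2.06) × 43.4 × e^(−0.324×0.7629) = 0.1573 × 43.4 × 0.7810 = 5.331 mg/L.
Minimum DO = C_s − D_c = 8.40 − 5.331 = 3.069 mg/L.

t_c ≈ 0.763 d; D_c ≈ 5.33 mg/L; min DO ≈ 3.07 mg/L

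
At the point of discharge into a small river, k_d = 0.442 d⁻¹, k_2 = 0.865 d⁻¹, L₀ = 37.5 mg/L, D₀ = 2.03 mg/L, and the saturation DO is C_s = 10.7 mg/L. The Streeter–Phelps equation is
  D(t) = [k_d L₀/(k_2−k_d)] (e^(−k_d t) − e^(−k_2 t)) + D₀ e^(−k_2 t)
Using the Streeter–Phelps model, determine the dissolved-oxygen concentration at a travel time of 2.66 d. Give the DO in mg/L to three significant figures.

k_d L₀/(k_2−k_d) = 0.442×37.5/(0.865−0.442) = 16.57/0.4230 = 39.18 mg/L.
e^(−k_d t) = e^(−0.442×2.660) = 0.3086; e^(−k_2 t) = e^(−0.865×2.660) = 0.1002.
D = 39.18 × (0.3086 − 0.1002) + 2.03 × 0.1002 = 8.167 + 0.2033 = 8.370 mg/L.
DO = C_s − D = 10.7 − 8.370 = 2.330 mg/L.

DO ≈ 2.33 mg/L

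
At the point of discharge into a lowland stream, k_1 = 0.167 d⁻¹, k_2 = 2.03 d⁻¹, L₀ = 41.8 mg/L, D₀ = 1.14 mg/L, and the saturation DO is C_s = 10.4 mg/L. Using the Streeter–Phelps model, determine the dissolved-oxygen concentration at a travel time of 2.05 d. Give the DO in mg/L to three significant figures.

k_1 L₀/(k_2−k_1) = 0.167×41.8/(2.03−0.167) = 6.981/1.863 = 3.747 mg/L.
e^(−k_1 t) = e^(−0.167×2.050) = 0.7101; e^(−k_2 t) = e^(−2.03×2.050) = 0.01558.
D = 3.747 × (0.7101 − 0.01558) + 1.14 × 0.01558 = 2.602 + 0.01777 = 2.620 mg/L.
DO = C_s − D = 10.4 − 2.620 = 7.780 mg/L.

DO ≈ 7.78 mg/L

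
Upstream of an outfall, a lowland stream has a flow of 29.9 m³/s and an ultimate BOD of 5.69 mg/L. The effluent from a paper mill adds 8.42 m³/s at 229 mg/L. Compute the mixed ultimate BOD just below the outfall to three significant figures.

54.8 mg/L

Flow-weighted mixing: C = (Q_r C_r + Q_w C_w)/(Q_r + Q_w)
= (29.9×5.69 + 8.42×229)/(29.9 + 8.42) = 2098/38.32 = 54.76 mg/L.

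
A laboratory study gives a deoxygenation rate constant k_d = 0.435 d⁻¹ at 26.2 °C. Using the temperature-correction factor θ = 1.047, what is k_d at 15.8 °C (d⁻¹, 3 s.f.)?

k_d(T₂) = k_d(T₁) · θ^(T₂−T₁) = 0.435 × 1.047^(15.8−26.2)
= 0.435 × 1.047^-10.4 = 0.435 × 0.6202 = 0.2698 d⁻¹.

k_d ≈ 0.270 d⁻¹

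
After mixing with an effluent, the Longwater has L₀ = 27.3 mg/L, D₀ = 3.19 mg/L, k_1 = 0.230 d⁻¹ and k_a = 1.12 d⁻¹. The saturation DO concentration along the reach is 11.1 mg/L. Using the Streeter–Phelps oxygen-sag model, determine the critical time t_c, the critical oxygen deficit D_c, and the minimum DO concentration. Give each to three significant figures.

t_c = [1/(k_a−k_1)] ln[(k_a/k_1)(1 − D₀(k_a−k_1)/(k_1 L₀))]
= [1/(1.12−0.230)] ln[(1.12/0.230)(1 − 3.19×0.8900/(0.230×27.3))]
= (1/0.8900) ln[4.870 × 0.5478] = 1.124 × ln(2.668) = 1.124 × 0.9812 = 1.103 d.
L(t_c) = L₀ e^(−k_1 t_c) = 27.3 × 0.7760 = 21.19 mg/L, and at the critical point k_a D_c = k_1 L, so D_c = (0.230/1.12) × 21.19 = 4.351 mg/L.
Minimum DO = C_s − D_c = 11.1 − 4.351 = 6.749 mg/L.

t_c ≈ 1.10 d; D_c ≈ 4.35 mg/L; min DO ≈ 6.75 mg/L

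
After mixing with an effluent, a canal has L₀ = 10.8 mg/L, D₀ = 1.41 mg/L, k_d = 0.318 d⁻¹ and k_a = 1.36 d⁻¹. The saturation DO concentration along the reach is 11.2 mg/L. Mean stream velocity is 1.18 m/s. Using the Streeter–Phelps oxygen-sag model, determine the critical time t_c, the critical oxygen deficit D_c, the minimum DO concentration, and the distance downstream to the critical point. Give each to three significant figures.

t_c = [1/(k_a−k_d)] ln[(k_a/k_d)(1 − D₀(k_a−k_d)/(k_d L₀))]
= [1/(1.36−0.318)] ln[(1.36/0.318)(1 − 1.41×1.042/(0.318×10.8))]
= (1/1.042) ln[4.277 × 0.5722] = 0.9597 × ln(2.447) = 0.9597 × 0.8949 = 0.8589 d.
L(t_c) = L₀ e^(−k_d t_c) = 10.8 × 0.7610 = 8.219 mg/L, and at the critical point k_a D_c = k_d L, so D_c = (0.318/1.36) × 8.219 = 1.922 mg/L.
Minimum DO = C_s − D_c = 11.2 − 1.922 = 9.278 mg/L.
x_c = v t_c = 1.18 m/s × 0.8589 d × 86400 s/d = 87560 m ≈ 87.6 km.

t_c ≈ 0.859 d; D_c ≈ 1.92 mg/L; min DO ≈ 9.28 mg/L; x_c ≈ 87.6 km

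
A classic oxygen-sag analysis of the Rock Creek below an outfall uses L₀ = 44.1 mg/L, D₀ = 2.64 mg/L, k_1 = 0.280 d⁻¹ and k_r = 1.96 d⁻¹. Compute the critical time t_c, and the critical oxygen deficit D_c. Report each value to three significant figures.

At the critical point dD/dt = 0, so k_1 L₀ e^(−k_1 t) = k_r D. Substituting D(t) from the Streeter–Phelps equation and solving for t gives
t_c = ln[(k_r/k_1)(1 − D₀(k_r−k_1)/(k_1 L₀))] / (k_r−k_1).
Here k_r−k_1 = 1.680 d⁻¹ and 1 − D₀(k_r−k_1)/(k_1 L₀) = 1 − 2.64×1.680/(0.280×44.1) = 0.6408, so
t_c = ln(7.000 × 0.6408) / 1.680 = 1.501 / 1.680 = 0.8934 d.
L(t_c) = L₀ e^(−k_1 t_c) = 44.1 × 0.7787 = 34.34 mg/L, and at the critical point k_r D_c = k_1 L, so D_c = (0.280/1.96) × 34.34 = 4.906 mg/L.

t_c ≈ 0.893 d; D_c ≈ 4.91 mg/L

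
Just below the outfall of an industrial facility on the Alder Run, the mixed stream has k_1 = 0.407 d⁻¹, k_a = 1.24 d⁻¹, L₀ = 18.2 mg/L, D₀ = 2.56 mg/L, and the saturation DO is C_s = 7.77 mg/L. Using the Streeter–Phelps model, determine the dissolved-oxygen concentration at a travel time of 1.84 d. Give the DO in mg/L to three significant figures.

k_1 L₀/(k_a−k_1) = 0.407×18.2/(1.24−0.407) = 7.407/0.8330 = 8.892 mg/L.
e^(−k_1 t) = e^(−0.407×1.840) = 0.4729; e^(−k_a t) = e^(−1.24×1.840) = 0.1021.
D = 8.892 × (0.4729 − 0.1021) + 2.56 × 0.1021 = 3.297 + 0.2614 = 3.559 mg/L.
DO = C_s − D = 7.77 − 3.559 = 4.211 mg/L.

DO ≈ 4.21 mg/L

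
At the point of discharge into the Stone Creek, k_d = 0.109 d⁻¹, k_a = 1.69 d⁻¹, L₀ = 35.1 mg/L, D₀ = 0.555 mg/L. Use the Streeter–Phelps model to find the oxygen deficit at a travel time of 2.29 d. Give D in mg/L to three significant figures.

D ≈ 1.85 mg/L

k_d L₀/(k_a−k_d) = 0.109×35.1/(1.69−0.109) = 3.826/1.581 = 2.420 mg/L.
e^(−k_d t) = e^(−0.109×2.290) = 0.7791; e^(−k_a t) = e^(−1.69×2.290) = 0.02086.
D = 2.420 × (0.7791 − 0.02086) + 0.555 × 0.02086 = 1.835 + 0.01158 = 1.846 mg/L.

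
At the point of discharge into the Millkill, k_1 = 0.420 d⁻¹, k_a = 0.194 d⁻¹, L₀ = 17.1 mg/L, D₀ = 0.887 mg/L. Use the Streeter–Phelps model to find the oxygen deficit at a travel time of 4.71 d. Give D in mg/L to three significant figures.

D ≈ 8.70 mg/L

k_1 L₀/(k_a−k_1) = 0.420×17.1/(0.194−0.420) = 7.182/-0.2260 = -31.78 mg/L.
e^(−k_1 t) = e^(−0.420×4.710) = 0.1383; e^(−k_a t) = e^(−0.194×4.710) = 0.4010.
D = -31.78 × (0.1383 − 0.4010) + 0.887 × 0.4010 = 8.348 + 0.3557 = 8.704 mg/L.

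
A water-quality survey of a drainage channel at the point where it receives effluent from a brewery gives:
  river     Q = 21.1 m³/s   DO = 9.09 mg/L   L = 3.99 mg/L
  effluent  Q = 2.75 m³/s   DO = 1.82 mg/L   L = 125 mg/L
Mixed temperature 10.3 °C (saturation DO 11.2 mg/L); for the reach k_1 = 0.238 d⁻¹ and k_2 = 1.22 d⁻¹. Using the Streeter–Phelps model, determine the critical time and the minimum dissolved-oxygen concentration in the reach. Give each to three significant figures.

t_c ≈ 0.510 d; minimum DO ≈ 8.10 mg/L

Mixed DO = (21.1×9.09 + 2.75×1.82)/(21.1+2.75) = 196.8/23.85 = 8.252 mg/L.
Mixed L₀ = (21.1×3.99 + 2.75×125)/(23.85) = 427.9/23.85 = 17.94 mg/L.
Initial deficit D₀ = C_s − DO₀ = 11.2 − 8.252 = 2.948 mg/L.
t_c = (1/0.9820) ln[(1.22/0.238)(1 − 2.948×0.9820/(0.238×17.94))] = 1.018 × ln(1.651) = 0.5104 d.
D_c = (0.238/1.22) × 17.94 × e^(−0.238×0.5104) = 0.1951 × 17.94 × 0.8856 = 3.100 mg/L.
Minimum DO = 11.2 − 3.100 = 8.100 mg/L.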